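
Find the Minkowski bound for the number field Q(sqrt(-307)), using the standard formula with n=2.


d = -307, d mod 4 = 1, so disc(K) = d = -307; |disc(K)| = 307
Imaginary quadratic field, so n = 2, s = r2 = 1, r1 = 0
M = (n!/n^n) * (4/pi)^s * sqrt(|disc(K)|) = (2!/2^2) * (4/pi)^1 * sqrt(307)
= 0.5 * 1.273240 * 17.521415
= 11.1545

11.1545


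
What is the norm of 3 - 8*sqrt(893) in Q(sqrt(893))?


N(a + b*sqrt(d)) = a^2 - d*b^2
= (3)^2 - (893)*(-8)^2
= 9 - 57152
= -57143

-57143


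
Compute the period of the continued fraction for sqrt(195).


Run the CF algorithm for sqrt(195).
a_0 = floor(sqrt(195)) = 13; set m_0=0, q_0=1.
Recurrence: m' = q*a - m,  q' = (d - m'^2)/q,  a' = floor((a_0 + m')/q').
  step 1: m=13, q=26, a=1
  step 2: m=13, q=1, a=26
a_2 = 2*a_0 = 26, so the period closes here.
sqrt(195) = [13; 1, 26]
Period length = 2

2


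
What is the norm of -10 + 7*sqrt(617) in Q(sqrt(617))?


N(a + b*sqrt(d)) = a^2 - d*b^2
= (-10)^2 - (617)*(7)^2
= 100 - 30233
= -30133

-30133


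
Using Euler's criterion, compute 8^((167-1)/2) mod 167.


p = 167 is prime and the exponent is (p-1)/2 = 83, so by Euler's criterion 8^83 = (8/167) = +1 or -1 mod 167.
Compute by square-and-multiply:
  83 = 64 + 16 + 2 + 1 (binary 1010011)
  Repeated squaring mod 167: 8^1 = 8, 8^2 = 64, 8^4 = 88, 8^8 = 62, 8^16 = 3, 8^32 = 9, 8^64 = 81
  8^83 = 8^64 * 8^16 * 8^2 * 8^1 = 81 * 3 * 64 * 8 mod 167
    81 * 3 = 243 = 76 mod 167
    76 * 64 = 4864 = 21 mod 167
    21 * 8 = 168 = 1 mod 167
  8^83 = 1 mod 167
Result 1: 8 is a quadratic residue mod 167.
8^83 mod 167 = 1

1


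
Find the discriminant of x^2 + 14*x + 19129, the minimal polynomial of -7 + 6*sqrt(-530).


The element -7 + 6*sqrt(-530) has minimal polynomial:
x^2 + 14*x + 19129
Discriminant = (14)^2 - 4*(19129)
= 196 - 76516
= -76320

-76320


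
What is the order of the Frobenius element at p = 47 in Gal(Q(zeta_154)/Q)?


The Frobenius at p in Gal(Q(zeta_n)/Q) = (Z/nZ)* is the class of p, so its order is ord_154(47), the smallest k >= 1 with 47^k = 1 mod 154.
n = 154 = 2 * 7 * 11, phi(154) = 60; the order divides phi(n).
Divisors of 60: 1, 2, 3, 4, 5, 6, 10, 12, 15, 20, 30, 60
Repeated squaring mod 154: 47^1 = 47, 47^2 = 53, 47^4 = 37, 47^8 = 137, 47^16 = 135, 47^32 = 53
Test divisors in increasing order:
  k=1: 47^1 = 47 mod 154
  k=2: 47^2 = 53 mod 154
  k=3: 47^3 = 53 * 47 = 27 mod 154
  k=4: 47^4 = 37 mod 154
  k=5: 47^5 = 37 * 47 = 45 mod 154
  k=6: 47^6 = 37 * 53 = 113 mod 154
  k=10: 47^10 = 137 * 53 = 23 mod 154
  k=12: 47^12 = 137 * 37 = 141 mod 154
  k=15: 47^15 = 137 * 37 * 53 * 47 = 111 mod 154
  k=20: 47^20 = 135 * 37 = 67 mod 154
  k=30: 47^30 = 135 * 137 * 37 * 53 = 1 mod 154  <- first divisor giving 1
Order = 30

30


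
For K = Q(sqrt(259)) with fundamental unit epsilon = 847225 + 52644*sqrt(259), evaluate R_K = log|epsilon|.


epsilon = 847225 + 52644*sqrt(259)
= 1.6944e+06
R = ln(1.6944e+06)
= 14.3429

14.3429


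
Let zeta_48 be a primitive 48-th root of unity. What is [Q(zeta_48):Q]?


The degree equals Euler's totient phi(48).
48 = 2^4 * 3
phi(48) = 16

16


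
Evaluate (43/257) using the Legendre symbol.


p = 257 is prime, so compute (43/257) with the reciprocity algorithm (Jacobi-symbol steps: pull out 2s via (2/n), flip via reciprocity, reduce):
  reciprocity: (43/257) -> +(257/43)
  reduce: (42/43)
  pull out 2: (2/43) = -1  (since 43 mod 8 = 3)
  reciprocity: (21/43) -> +(43/21)
  reduce: (1/21)
  (1/21) = 1
Product of signs = -1
(43/257) = -1

-1


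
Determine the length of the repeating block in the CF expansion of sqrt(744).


Run the CF algorithm for sqrt(744).
a_0 = floor(sqrt(744)) = 27; set m_0=0, q_0=1.
Recurrence: m' = q*a - m,  q' = (d - m'^2)/q,  a' = floor((a_0 + m')/q').
  step 1: m=27, q=15, a=3
  step 2: m=18, q=28, a=1
  step 3: m=10, q=23, a=1
  step 4: m=13, q=25, a=1
  step 5: m=12, q=24, a=1
  step 6: m=12, q=25, a=1
  step 7: m=13, q=23, a=1
  step 8: m=10, q=28, a=1
  step 9: m=18, q=15, a=3
  step 10: m=27, q=1, a=54
a_10 = 2*a_0 = 54, so the period closes here.
sqrt(744) = [27; 3, 1, 1, 1, 1, 1, 1, 1, 3, 54]
Period length = 10

10


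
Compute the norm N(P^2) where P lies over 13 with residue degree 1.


N(P^a) = p^(a*f)
= 13^(2*1)
= 13^2
= 169

169


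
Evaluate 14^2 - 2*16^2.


x^2 - d*y^2
= 14^2 - 2*16^2
= 196 - 512
= -316

-316


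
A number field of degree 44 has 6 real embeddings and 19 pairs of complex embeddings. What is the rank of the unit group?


By Dirichlet's unit theorem:
rank = r1 + r2 - 1
= 6 + 19 - 1
= 24

24


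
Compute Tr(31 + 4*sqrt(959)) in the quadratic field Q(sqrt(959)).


Tr(a + b*sqrt(d)) = (a + b*sqrt(d)) + (a - b*sqrt(d)) = 2a
= 2 * (31)
= 62

62


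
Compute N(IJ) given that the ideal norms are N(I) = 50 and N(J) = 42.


N(IJ) = N(I) * N(J)
= 50 * 42
= 2100

2100


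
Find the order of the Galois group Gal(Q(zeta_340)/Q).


|Gal(Q(zeta_340)/Q)| = phi(340)
= 128

128


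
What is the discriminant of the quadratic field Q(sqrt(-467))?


For K = Q(sqrt(d)) with d squarefree: disc(K) = d if d = 1 mod 4, and disc(K) = 4d if d = 2 or 3 mod 4.
Here d = -467, and d mod 4 = 1.
d = 1 mod 4 (O_K = Z[(1+sqrt(d))/2]), so disc(K) = d = -467

-467


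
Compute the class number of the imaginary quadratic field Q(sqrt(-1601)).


K = Q(sqrt(-1601)). d mod 4 = 3, so D = disc(K) = 4d = -6404
h(K) equals the number of primitive reduced positive-definite forms (a, b, c) = a*x^2 + b*x*y + c*y^2 with b^2 - 4ac = D,
where reduced means |b| <= a <= c, with b >= 0 whenever |b| = a or a = c, and primitive means gcd(a, b, c) = 1.
Reduced forces 3a^2 <= |D| = 6404, so 1 <= a <= 46; b must have the parity of D, and c = (b^2 - D)/(4a) must be an integer >= a.
Enumerate a = 1..46, b in [-a, a]:
  a=1: (1, 0, 1601)  [1]
  a=2: (2, 2, 801)  [1]
  a=3: (3, -2, 534), (3, 2, 534)  [2]
  a=4: none
  a=5: (5, -4, 321), (5, 4, 321)  [2]
  a=6: (6, -2, 267), (6, 2, 267)  [2]
  a=7: (7, -6, 230), (7, 6, 230)  [2]
  a=8: none
  a=9: (9, -2, 178), (9, 2, 178)  [2]
  a=10: (10, -6, 161), (10, 6, 161)  [2]
  a=11: (11, -8, 147), (11, 8, 147)  [2]
  a=12..13: none
  a=14: (14, -6, 115), (14, 6, 115)  [2]
  a=15: (15, -14, 110), (15, -4, 107), (15, 4, 107), (15, 14, 110)  [4]
  a=16..17: none
  a=18: (18, -2, 89), (18, 2, 89)  [2]
  a=19..20: none
  a=21: (21, -20, 81), (21, -8, 77), (21, 8, 77), (21, 20, 81)  [4]
  a=22: (22, -14, 75), (22, 14, 75)  [2]
  a=23: (23, -6, 70), (23, 6, 70)  [2]
  a=24: none
  a=25: (25, -14, 66), (25, 14, 66)  [2]
  a=26: none
  a=27: (27, -20, 63), (27, 20, 63)  [2]
  a=28: none
  a=29: (29, -18, 58), (29, 18, 58)  [2]
  a=30: (30, -26, 59), (30, -14, 55), (30, 14, 55), (30, 26, 59)  [4]
  a=31..32: none
  a=33: (33, -14, 50), (33, -8, 49), (33, 8, 49), (33, 14, 50)  [4]
  a=34: none
  a=35: (35, -34, 54), (35, -6, 46), (35, 6, 46), (35, 34, 54)  [4]
  a=36: none
  a=37: (37, -16, 45), (37, 16, 45)  [2]
  a=38..40: none
  a=41: (41, -22, 42), (41, 22, 42)  [2]
  a=42: (42, -34, 45), (42, 34, 45)  [2]
  a=43..46: none
Total reduced forms: 1 + 1 + 2 + 2 + 2 + 2 + 2 + 2 + 2 + 2 + 4 + 2 + 4 + 2 + 2 + 2 + 2 + 2 + 4 + 4 + 4 + 2 + 2 + 2 = 56
h = 56

56


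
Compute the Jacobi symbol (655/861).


Compute (655/861) via quadratic reciprocity:
  reciprocity: (655/861) -> +(861/655)
  reduce: (206/655)
  pull out 2: (2/655) = +1  (since 655 mod 8 = 7)
  reciprocity: (103/655) -> -(655/103)
  reduce: (37/103)
  reciprocity: (37/103) -> +(103/37)
  reduce: (29/37)
  reciprocity: (29/37) -> +(37/29)
  reduce: (8/29)
  pull out 2: (2/29) = -1  (since 29 mod 8 = 5)
  pull out 2: (2/29) = -1  (since 29 mod 8 = 5)
  pull out 2: (2/29) = -1  (since 29 mod 8 = 5)
  (1/29) = 1
Product of signs = 1

1


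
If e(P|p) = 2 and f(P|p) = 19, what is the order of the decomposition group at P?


|D_P| = e * f
= 2 * 19
= 38

38


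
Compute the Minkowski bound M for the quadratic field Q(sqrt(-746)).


d = -746, d mod 4 = 2, so disc(K) = 4d = -2984; |disc(K)| = 2984
Imaginary quadratic field, so n = 2, s = r2 = 1, r1 = 0
M = (n!/n^n) * (4/pi)^s * sqrt(|disc(K)|) = (2!/2^2) * (4/pi)^1 * sqrt(2984)
= 0.5 * 1.273240 * 54.626001
= 34.7760

34.7760


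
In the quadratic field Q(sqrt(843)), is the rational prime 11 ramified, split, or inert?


K = Q(sqrt(843)). Since d mod 4 = 3, disc(K) = 3372.
Check p | disc: 3372 mod 11 = 6.
p does not divide disc. Compute Legendre symbol (d/p):
7^((11-1)/2) mod 11 = -1
(d/p) = -1, so p is inert: (p) stays prime with e=1, f=2, g=1.
Therefore p is inert.

inert


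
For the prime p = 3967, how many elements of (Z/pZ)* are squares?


For prime p, the number of non-zero quadratic residues is (p-1)/2.
= (3967-1)/2
= 1983

1983


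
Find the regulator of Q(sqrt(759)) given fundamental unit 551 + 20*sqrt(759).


epsilon = 551 + 20*sqrt(759)
= 1101.9991
R = ln(1101.9991)
= 7.0049

7.0049


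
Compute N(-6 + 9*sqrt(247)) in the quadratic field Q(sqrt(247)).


N(a + b*sqrt(d)) = a^2 - d*b^2
= (-6)^2 - (247)*(9)^2
= 36 - 20007
= -19971

-19971


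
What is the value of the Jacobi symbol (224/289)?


Compute (224/289) via quadratic reciprocity:
  pull out 2: (2/289) = +1  (since 289 mod 8 = 1)
  pull out 2: (2/289) = +1  (since 289 mod 8 = 1)
  pull out 2: (2/289) = +1  (since 289 mod 8 = 1)
  pull out 2: (2/289) = +1  (since 289 mod 8 = 1)
  pull out 2: (2/289) = +1  (since 289 mod 8 = 1)
  reciprocity: (7/289) -> +(289/7)
  reduce: (2/7)
  pull out 2: (2/7) = +1  (since 7 mod 8 = 7)
  (1/7) = 1
Product of signs = 1

1


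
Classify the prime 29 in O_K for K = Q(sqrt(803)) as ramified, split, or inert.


K = Q(sqrt(803)). Since d mod 4 = 3, disc(K) = 3212.
Check p | disc: 3212 mod 29 = 22.
p does not divide disc. Compute Legendre symbol (d/p):
20^((29-1)/2) mod 29 = 1
(d/p) = 1, so p splits: (p) = P*P' with e=1, f=1, g=2.
Therefore p is split.

split


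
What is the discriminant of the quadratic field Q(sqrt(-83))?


For K = Q(sqrt(d)) with d squarefree: disc(K) = d if d = 1 mod 4, and disc(K) = 4d if d = 2 or 3 mod 4.
Here d = -83, and d mod 4 = 1.
d = 1 mod 4 (O_K = Z[(1+sqrt(d))/2]), so disc(K) = d = -83

-83


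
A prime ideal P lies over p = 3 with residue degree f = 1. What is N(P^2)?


N(P^a) = p^(a*f)
= 3^(2*1)
= 3^2
= 9

9


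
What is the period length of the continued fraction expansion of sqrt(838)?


Run the CF algorithm for sqrt(838).
a_0 = floor(sqrt(838)) = 28; set m_0=0, q_0=1.
Recurrence: m' = q*a - m,  q' = (d - m'^2)/q,  a' = floor((a_0 + m')/q').
  step 1: m=28, q=54, a=1
  step 2: m=26, q=3, a=18
  step 3: m=28, q=18, a=3
  step 4: m=26, q=9, a=6
  step 5: m=28, q=6, a=9
  step 6: m=26, q=27, a=2
  step 7: m=28, q=2, a=28
  step 8: m=28, q=27, a=2
  step 9: m=26, q=6, a=9
  step 10: m=28, q=9, a=6
  step 11: m=26, q=18, a=3
  step 12: m=28, q=3, a=18
  step 13: m=26, q=54, a=1
  step 14: m=28, q=1, a=56
a_14 = 2*a_0 = 56, so the period closes here.
sqrt(838) = [28; 1, 18, 3, 6, 9, 2, 28, 2, 9, 6, 3, 18, 1, 56]
Period length = 14

14


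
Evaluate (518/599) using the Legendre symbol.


p = 599 is prime, so compute (518/599) with the reciprocity algorithm (Jacobi-symbol steps: pull out 2s via (2/n), flip via reciprocity, reduce):
  pull out 2: (2/599) = +1  (since 599 mod 8 = 7)
  reciprocity: (259/599) -> -(599/259)
  reduce: (81/259)
  reciprocity: (81/259) -> +(259/81)
  reduce: (16/81)
  pull out 2: (2/81) = +1  (since 81 mod 8 = 1)
  pull out 2: (2/81) = +1  (since 81 mod 8 = 1)
  pull out 2: (2/81) = +1  (since 81 mod 8 = 1)
  pull out 2: (2/81) = +1  (since 81 mod 8 = 1)
  (1/81) = 1
Product of signs = -1
(518/599) = -1

-1


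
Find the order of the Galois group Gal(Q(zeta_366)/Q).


|Gal(Q(zeta_366)/Q)| = phi(366)
= 120

120


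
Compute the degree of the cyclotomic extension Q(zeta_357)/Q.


The degree equals Euler's totient phi(357).
357 = 3 * 7 * 17
phi(357) = 192

192


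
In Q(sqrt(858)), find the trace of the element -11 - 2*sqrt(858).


Tr(a + b*sqrt(d)) = (a + b*sqrt(d)) + (a - b*sqrt(d)) = 2a
= 2 * (-11)
= -22

-22


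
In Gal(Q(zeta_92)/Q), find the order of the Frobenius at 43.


The Frobenius at p in Gal(Q(zeta_n)/Q) = (Z/nZ)* is the class of p, so its order is ord_92(43), the smallest k >= 1 with 43^k = 1 mod 92.
n = 92 = 2^2 * 23, phi(92) = 44; the order divides phi(n).
Divisors of 44: 1, 2, 4, 11, 22, 44
Repeated squaring mod 92: 43^1 = 43, 43^2 = 9, 43^4 = 81, 43^8 = 29, 43^16 = 13, 43^32 = 77
Test divisors in increasing order:
  k=1: 43^1 = 43 mod 92
  k=2: 43^2 = 9 mod 92
  k=4: 43^4 = 81 mod 92
  k=11: 43^11 = 29 * 9 * 43 = 91 mod 92
  k=22: 43^22 = 13 * 81 * 9 = 1 mod 92  <- first divisor giving 1
Order = 22

22


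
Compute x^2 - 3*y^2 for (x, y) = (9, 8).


x^2 - d*y^2
= 9^2 - 3*8^2
= 81 - 192
= -111

-111


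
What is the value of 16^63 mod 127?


p = 127 is prime and the exponent is (p-1)/2 = 63, so by Euler's criterion 16^63 = (16/127) = +1 or -1 mod 127.
Compute by square-and-multiply:
  63 = 32 + 16 + 8 + 4 + 2 + 1 (binary 111111)
  Repeated squaring mod 127: 16^1 = 16, 16^2 = 2, 16^4 = 4, 16^8 = 16, 16^16 = 2, 16^32 = 4
  16^63 = 16^32 * 16^16 * 16^8 * 16^4 * 16^2 * 16^1 = 4 * 2 * 16 * 4 * 2 * 16 mod 127
    4 * 2 = 8 = 8 mod 127
    8 * 16 = 128 = 1 mod 127
    1 * 4 = 4 = 4 mod 127
    4 * 2 = 8 = 8 mod 127
    8 * 16 = 128 = 1 mod 127
  16^63 = 1 mod 127
Result 1: 16 is a quadratic residue mod 127.
16^63 mod 127 = 1

1


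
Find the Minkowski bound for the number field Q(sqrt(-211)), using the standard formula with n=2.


d = -211, d mod 4 = 1, so disc(K) = d = -211; |disc(K)| = 211
Imaginary quadratic field, so n = 2, s = r2 = 1, r1 = 0
M = (n!/n^n) * (4/pi)^s * sqrt(|disc(K)|) = (2!/2^2) * (4/pi)^1 * sqrt(211)
= 0.5 * 1.273240 * 14.525839
= 9.2474

9.2474


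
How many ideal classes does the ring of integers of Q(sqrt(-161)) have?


K = Q(sqrt(-161)). d mod 4 = 3, so D = disc(K) = 4d = -644
h(K) equals the number of primitive reduced positive-definite forms (a, b, c) = a*x^2 + b*x*y + c*y^2 with b^2 - 4ac = D,
where reduced means |b| <= a <= c, with b >= 0 whenever |b| = a or a = c, and primitive means gcd(a, b, c) = 1.
Reduced forces 3a^2 <= |D| = 644, so 1 <= a <= 14; b must have the parity of D, and c = (b^2 - D)/(4a) must be an integer >= a.
Enumerate a = 1..14, b in [-a, a]:
  a=1: (1, 0, 161)  [1]
  a=2: (2, 2, 81)  [1]
  a=3: (3, -2, 54), (3, 2, 54)  [2]
  a=4: none
  a=5: (5, -4, 33), (5, 4, 33)  [2]
  a=6: (6, -2, 27), (6, 2, 27)  [2]
  a=7: (7, 0, 23)  [1]
  a=8: none
  a=9: (9, -2, 18), (9, 2, 18)  [2]
  a=10: (10, -6, 17), (10, 6, 17)  [2]
  a=11: (11, -4, 15), (11, 4, 15)  [2]
  a=12..13: none
  a=14: (14, 14, 15)  [1]
Total reduced forms: 1 + 1 + 2 + 2 + 2 + 1 + 2 + 2 + 2 + 1 = 16
h = 16

16


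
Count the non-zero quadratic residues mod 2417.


For prime p, the number of non-zero quadratic residues is (p-1)/2.
= (2417-1)/2
= 1208

1208


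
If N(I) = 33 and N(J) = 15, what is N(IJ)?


N(IJ) = N(I) * N(J)
= 33 * 15
= 495

495


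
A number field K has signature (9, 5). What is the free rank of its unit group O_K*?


By Dirichlet's unit theorem:
rank = r1 + r2 - 1
= 9 + 5 - 1
= 13

13


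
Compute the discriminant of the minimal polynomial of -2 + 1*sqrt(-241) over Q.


The element -2 + 1*sqrt(-241) has minimal polynomial:
x^2 + 4*x + 245
Discriminant = (4)^2 - 4*(245)
= 16 - 980
= -964

-964


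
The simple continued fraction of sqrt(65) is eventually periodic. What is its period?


Run the CF algorithm for sqrt(65).
a_0 = floor(sqrt(65)) = 8; set m_0=0, q_0=1.
Recurrence: m' = q*a - m,  q' = (d - m'^2)/q,  a' = floor((a_0 + m')/q').
  step 1: m=8, q=1, a=16
a_1 = 2*a_0 = 16, so the period closes here.
sqrt(65) = [8; 16]
Period length = 1

1


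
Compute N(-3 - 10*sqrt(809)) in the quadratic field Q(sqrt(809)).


N(a + b*sqrt(d)) = a^2 - d*b^2
= (-3)^2 - (809)*(-10)^2
= 9 - 80900
= -80891

-80891


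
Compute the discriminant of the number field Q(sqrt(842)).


For K = Q(sqrt(d)) with d squarefree: disc(K) = d if d = 1 mod 4, and disc(K) = 4d if d = 2 or 3 mod 4.
Here d = 842, and d mod 4 = 2.
d = 2 mod 4, not 1 (O_K = Z[sqrt(d)]), so disc(K) = 4d = 4 * (842) = 3368

3368


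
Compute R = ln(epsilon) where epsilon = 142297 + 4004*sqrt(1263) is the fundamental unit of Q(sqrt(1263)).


epsilon = 142297 + 4004*sqrt(1263)
= 284594.0000
R = ln(284594.0000)
= 12.5588

12.5588


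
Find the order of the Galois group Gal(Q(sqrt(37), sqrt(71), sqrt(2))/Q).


The 3 square roots of distinct primes are multiplicatively independent over Q,
so [K:Q] = 2^3 and Gal(K/Q) is isomorphic to (Z/2Z)^3.
|Gal| = 2^3 = 8

8


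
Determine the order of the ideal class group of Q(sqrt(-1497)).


K = Q(sqrt(-1497)). d mod 4 = 3, so D = disc(K) = 4d = -5988
h(K) equals the number of primitive reduced positive-definite forms (a, b, c) = a*x^2 + b*x*y + c*y^2 with b^2 - 4ac = D,
where reduced means |b| <= a <= c, with b >= 0 whenever |b| = a or a = c, and primitive means gcd(a, b, c) = 1.
Reduced forces 3a^2 <= |D| = 5988, so 1 <= a <= 44; b must have the parity of D, and c = (b^2 - D)/(4a) must be an integer >= a.
Enumerate a = 1..44, b in [-a, a]:
  a=1: (1, 0, 1497)  [1]
  a=2: (2, 2, 749)  [1]
  a=3: (3, 0, 499)  [1]
  a=4..5: none
  a=6: (6, 6, 251)  [1]
  a=7: (7, -2, 214), (7, 2, 214)  [2]
  a=8..13: none
  a=14: (14, -2, 107), (14, 2, 107)  [2]
  a=15..16: none
  a=17: (17, -8, 89), (17, 8, 89)  [2]
  a=18: none
  a=19: (19, -4, 79), (19, 4, 79)  [2]
  a=20: none
  a=21: (21, -12, 73), (21, 12, 73)  [2]
  a=22..33: none
  a=34: (34, -26, 49), (34, 26, 49)  [2]
  a=35..37: none
  a=38: (38, -34, 47), (38, 34, 47)  [2]
  a=39..40: none
  a=41: (41, -30, 42), (41, 30, 42)  [2]
  a=42..44: none
Total reduced forms: 1 + 1 + 1 + 1 + 2 + 2 + 2 + 2 + 2 + 2 + 2 + 2 = 20
h = 20

20


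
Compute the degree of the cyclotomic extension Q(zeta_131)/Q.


The degree equals Euler's totient phi(131).
131 = 131
phi(131) = 130

130


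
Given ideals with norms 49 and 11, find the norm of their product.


N(IJ) = N(I) * N(J)
= 49 * 11
= 539

539


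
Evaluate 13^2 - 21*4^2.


x^2 - d*y^2
= 13^2 - 21*4^2
= 169 - 336
= -167

-167


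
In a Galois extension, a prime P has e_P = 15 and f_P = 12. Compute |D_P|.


|D_P| = e * f
= 15 * 12
= 180

180


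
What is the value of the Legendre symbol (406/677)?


p = 677 is prime, so compute (406/677) with the reciprocity algorithm (Jacobi-symbol steps: pull out 2s via (2/n), flip via reciprocity, reduce):
  pull out 2: (2/677) = -1  (since 677 mod 8 = 5)
  reciprocity: (203/677) -> +(677/203)
  reduce: (68/203)
  pull out 2: (2/203) = -1  (since 203 mod 8 = 3)
  pull out 2: (2/203) = -1  (since 203 mod 8 = 3)
  reciprocity: (17/203) -> +(203/17)
  reduce: (16/17)
  pull out 2: (2/17) = +1  (since 17 mod 8 = 1)
  pull out 2: (2/17) = +1  (since 17 mod 8 = 1)
  pull out 2: (2/17) = +1  (since 17 mod 8 = 1)
  pull out 2: (2/17) = +1  (since 17 mod 8 = 1)
  (1/17) = 1
Product of signs = -1
(406/677) = -1

-1


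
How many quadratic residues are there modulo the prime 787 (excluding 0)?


For prime p, the number of non-zero quadratic residues is (p-1)/2.
= (787-1)/2
= 393

393


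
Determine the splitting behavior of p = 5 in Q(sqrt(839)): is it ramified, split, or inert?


K = Q(sqrt(839)). Since d mod 4 = 3, disc(K) = 3356.
Check p | disc: 3356 mod 5 = 1.
p does not divide disc. Compute Legendre symbol (d/p):
4^((5-1)/2) mod 5 = 1
(d/p) = 1, so p splits: (p) = P*P' with e=1, f=1, g=2.
Therefore p is split.

split


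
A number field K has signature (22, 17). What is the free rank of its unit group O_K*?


By Dirichlet's unit theorem:
rank = r1 + r2 - 1
= 22 + 17 - 1
= 38

38


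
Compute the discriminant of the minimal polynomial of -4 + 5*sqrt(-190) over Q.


The element -4 + 5*sqrt(-190) has minimal polynomial:
x^2 + 8*x + 4766
Discriminant = (8)^2 - 4*(4766)
= 64 - 19064
= -19000

-19000


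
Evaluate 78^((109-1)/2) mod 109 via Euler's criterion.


p = 109 is prime and the exponent is (p-1)/2 = 54, so by Euler's criterion 78^54 = (78/109) = +1 or -1 mod 109.
Compute by square-and-multiply:
  54 = 32 + 16 + 4 + 2 (binary 110110)
  Repeated squaring mod 109: 78^1 = 78, 78^2 = 89, 78^4 = 73, 78^8 = 97, 78^16 = 35, 78^32 = 26
  78^54 = 78^32 * 78^16 * 78^4 * 78^2 = 26 * 35 * 73 * 89 mod 109
    26 * 35 = 910 = 38 mod 109
    38 * 73 = 2774 = 49 mod 109
    49 * 89 = 4361 = 1 mod 109
  78^54 = 1 mod 109
Result 1: 78 is a quadratic residue mod 109.
78^54 mod 109 = 1

1


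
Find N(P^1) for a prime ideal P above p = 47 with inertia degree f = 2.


N(P^a) = p^(a*f)
= 47^(1*2)
= 47^2
= 2209

2209


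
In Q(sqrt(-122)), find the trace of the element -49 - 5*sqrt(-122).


Tr(a + b*sqrt(d)) = (a + b*sqrt(d)) + (a - b*sqrt(d)) = 2a
= 2 * (-49)
= -98

-98


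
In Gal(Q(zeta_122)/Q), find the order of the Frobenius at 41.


The Frobenius at p in Gal(Q(zeta_n)/Q) = (Z/nZ)* is the class of p, so its order is ord_122(41), the smallest k >= 1 with 41^k = 1 mod 122.
n = 122 = 2 * 61, phi(122) = 60; the order divides phi(n).
Divisors of 60: 1, 2, 3, 4, 5, 6, 10, 12, 15, 20, 30, 60
Repeated squaring mod 122: 41^1 = 41, 41^2 = 95, 41^4 = 119, 41^8 = 9, 41^16 = 81, 41^32 = 95
Test divisors in increasing order:
  k=1: 41^1 = 41 mod 122
  k=2: 41^2 = 95 mod 122
  k=3: 41^3 = 95 * 41 = 113 mod 122
  k=4: 41^4 = 119 mod 122
  k=5: 41^5 = 119 * 41 = 121 mod 122
  k=6: 41^6 = 119 * 95 = 81 mod 122
  k=10: 41^10 = 9 * 95 = 1 mod 122  <- first divisor giving 1
Order = 10

10


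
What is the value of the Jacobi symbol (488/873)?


Compute (488/873) via quadratic reciprocity:
  pull out 2: (2/873) = +1  (since 873 mod 8 = 1)
  pull out 2: (2/873) = +1  (since 873 mod 8 = 1)
  pull out 2: (2/873) = +1  (since 873 mod 8 = 1)
  reciprocity: (61/873) -> +(873/61)
  reduce: (19/61)
  reciprocity: (19/61) -> +(61/19)
  reduce: (4/19)
  pull out 2: (2/19) = -1  (since 19 mod 8 = 3)
  pull out 2: (2/19) = -1  (since 19 mod 8 = 3)
  (1/19) = 1
Product of signs = 1

1


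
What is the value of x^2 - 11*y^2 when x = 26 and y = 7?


x^2 - d*y^2
= 26^2 - 11*7^2
= 676 - 539
= 137

137


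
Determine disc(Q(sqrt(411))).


For K = Q(sqrt(d)) with d squarefree: disc(K) = d if d = 1 mod 4, and disc(K) = 4d if d = 2 or 3 mod 4.
Here d = 411, and d mod 4 = 3.
d = 3 mod 4, not 1 (O_K = Z[sqrt(d)]), so disc(K) = 4d = 4 * (411) = 1644

1644


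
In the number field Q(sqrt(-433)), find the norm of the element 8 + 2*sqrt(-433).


N(a + b*sqrt(d)) = a^2 - d*b^2
= (8)^2 - (-433)*(2)^2
= 64 + 1732
= 1796

1796


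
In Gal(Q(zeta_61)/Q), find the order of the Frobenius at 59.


The Frobenius at p in Gal(Q(zeta_n)/Q) = (Z/nZ)* is the class of p, so its order is ord_61(59), the smallest k >= 1 with 59^k = 1 mod 61.
n = 61 = 61, phi(61) = 60; the order divides phi(n).
Divisors of 60: 1, 2, 3, 4, 5, 6, 10, 12, 15, 20, 30, 60
Repeated squaring mod 61: 59^1 = 59, 59^2 = 4, 59^4 = 16, 59^8 = 12, 59^16 = 22, 59^32 = 57
Test divisors in increasing order:
  k=1: 59^1 = 59 mod 61
  k=2: 59^2 = 4 mod 61
  k=3: 59^3 = 4 * 59 = 53 mod 61
  k=4: 59^4 = 16 mod 61
  k=5: 59^5 = 16 * 59 = 29 mod 61
  k=6: 59^6 = 16 * 4 = 3 mod 61
  k=10: 59^10 = 12 * 4 = 48 mod 61
  k=12: 59^12 = 12 * 16 = 9 mod 61
  k=15: 59^15 = 12 * 16 * 4 * 59 = 50 mod 61
  k=20: 59^20 = 22 * 16 = 47 mod 61
  k=30: 59^30 = 22 * 12 * 16 * 4 = 60 mod 61
  k=60: 59^60 = 57 * 22 * 12 * 16 = 1 mod 61  <- first divisor giving 1
Order = 60

60


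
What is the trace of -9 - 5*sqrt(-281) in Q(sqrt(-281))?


Tr(a + b*sqrt(d)) = (a + b*sqrt(d)) + (a - b*sqrt(d)) = 2a
= 2 * (-9)
= -18

-18


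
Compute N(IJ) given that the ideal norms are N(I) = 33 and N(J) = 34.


N(IJ) = N(I) * N(J)
= 33 * 34
= 1122

1122


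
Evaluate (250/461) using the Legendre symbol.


p = 461 is prime, so compute (250/461) with the reciprocity algorithm (Jacobi-symbol steps: pull out 2s via (2/n), flip via reciprocity, reduce):
  pull out 2: (2/461) = -1  (since 461 mod 8 = 5)
  reciprocity: (125/461) -> +(461/125)
  reduce: (86/125)
  pull out 2: (2/125) = -1  (since 125 mod 8 = 5)
  reciprocity: (43/125) -> +(125/43)
  reduce: (39/43)
  reciprocity: (39/43) -> -(43/39)
  reduce: (4/39)
  pull out 2: (2/39) = +1  (since 39 mod 8 = 7)
  pull out 2: (2/39) = +1  (since 39 mod 8 = 7)
  (1/39) = 1
Product of signs = -1
(250/461) = -1

-1


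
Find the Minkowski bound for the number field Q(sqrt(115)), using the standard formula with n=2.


d = 115, d mod 4 = 3, so disc(K) = 4d = 460; |disc(K)| = 460
Real quadratic field, so n = 2, s = r2 = 0, r1 = 2
M = (n!/n^n) * (4/pi)^s * sqrt(|disc(K)|) = (2!/2^2) * (4/pi)^0 * sqrt(460)
= 0.5 * 1.000000 * 21.447611
= 10.7238

10.7238


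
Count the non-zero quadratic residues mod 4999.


For prime p, the number of non-zero quadratic residues is (p-1)/2.
= (4999-1)/2
= 2499

2499


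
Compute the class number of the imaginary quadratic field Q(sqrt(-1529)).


K = Q(sqrt(-1529)). d mod 4 = 3, so D = disc(K) = 4d = -6116
h(K) equals the number of primitive reduced positive-definite forms (a, b, c) = a*x^2 + b*x*y + c*y^2 with b^2 - 4ac = D,
where reduced means |b| <= a <= c, with b >= 0 whenever |b| = a or a = c, and primitive means gcd(a, b, c) = 1.
Reduced forces 3a^2 <= |D| = 6116, so 1 <= a <= 45; b must have the parity of D, and c = (b^2 - D)/(4a) must be an integer >= a.
Enumerate a = 1..45, b in [-a, a]:
  a=1: (1, 0, 1529)  [1]
  a=2: (2, 2, 765)  [1]
  a=3: (3, -2, 510), (3, 2, 510)  [2]
  a=4: none
  a=5: (5, -2, 306), (5, 2, 306)  [2]
  a=6: (6, -2, 255), (6, 2, 255)  [2]
  a=7: (7, -4, 219), (7, 4, 219)  [2]
  a=8: none
  a=9: (9, -2, 170), (9, 2, 170)  [2]
  a=10: (10, -2, 153), (10, 2, 153)  [2]
  a=11: (11, 0, 139)  [1]
  a=12..13: none
  a=14: (14, -10, 111), (14, 10, 111)  [2]
  a=15: (15, -8, 103), (15, -2, 102), (15, 2, 102), (15, 8, 103)  [4]
  a=16: none
  a=17: (17, -2, 90), (17, 2, 90)  [2]
  a=18: (18, -2, 85), (18, 2, 85)  [2]
  a=19..20: none
  a=21: (21, -10, 74), (21, -4, 73), (21, 4, 73), (21, 10, 74)  [4]
  a=22: (22, 22, 75)  [1]
  a=23: (23, -18, 70), (23, 18, 70)  [2]
  a=24: none
  a=25: (25, -22, 66), (25, 22, 66)  [2]
  a=26: none
  a=27: (27, -16, 59), (27, 16, 59)  [2]
  a=28..29: none
  a=30: (30, -22, 55), (30, -2, 51), (30, 2, 51), (30, 22, 55)  [4]
  a=31..32: none
  a=33: (33, -22, 50), (33, 22, 50)  [2]
  a=34: (34, -2, 45), (34, 2, 45)  [2]
  a=35: (35, -32, 51), (35, -18, 46), (35, 18, 46), (35, 32, 51)  [4]
  a=36: none
  a=37: (37, -10, 42), (37, 10, 42)  [2]
  a=38..41: none
  a=42: (42, -38, 45), (42, 38, 45)  [2]
  a=43..45: none
Total reduced forms: 1 + 1 + 2 + 2 + 2 + 2 + 2 + 2 + 1 + 2 + 4 + 2 + 2 + 4 + 1 + 2 + 2 + 2 + 4 + 2 + 2 + 4 + 2 + 2 = 52
h = 52

52


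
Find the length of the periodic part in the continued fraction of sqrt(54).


Run the CF algorithm for sqrt(54).
a_0 = floor(sqrt(54)) = 7; set m_0=0, q_0=1.
Recurrence: m' = q*a - m,  q' = (d - m'^2)/q,  a' = floor((a_0 + m')/q').
  step 1: m=7, q=5, a=2
  step 2: m=3, q=9, a=1
  step 3: m=6, q=2, a=6
  step 4: m=6, q=9, a=1
  step 5: m=3, q=5, a=2
  step 6: m=7, q=1, a=14
a_6 = 2*a_0 = 14, so the period closes here.
sqrt(54) = [7; 2, 1, 6, 1, 2, 14]
Period length = 6

6


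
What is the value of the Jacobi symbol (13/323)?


Compute (13/323) via quadratic reciprocity:
  reciprocity: (13/323) -> +(323/13)
  reduce: (11/13)
  reciprocity: (11/13) -> +(13/11)
  reduce: (2/11)
  pull out 2: (2/11) = -1  (since 11 mod 8 = 3)
  (1/11) = 1
Product of signs = -1

-1


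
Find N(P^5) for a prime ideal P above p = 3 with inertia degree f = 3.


N(P^a) = p^(a*f)
= 3^(5*3)
= 3^15
= 14348907

14348907


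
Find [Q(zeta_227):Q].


The degree equals Euler's totient phi(227).
227 = 227
phi(227) = 226

226


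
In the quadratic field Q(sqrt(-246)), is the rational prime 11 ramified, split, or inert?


K = Q(sqrt(-246)). Since d mod 4 = 2, disc(K) = -984.
Check p | disc: -984 mod 11 = 6.
p does not divide disc. Compute Legendre symbol (d/p):
7^((11-1)/2) mod 11 = -1
(d/p) = -1, so p is inert: (p) stays prime with e=1, f=2, g=1.
Therefore p is inert.

inert


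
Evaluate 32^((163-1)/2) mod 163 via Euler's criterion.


p = 163 is prime and the exponent is (p-1)/2 = 81, so by Euler's criterion 32^81 = (32/163) = +1 or -1 mod 163.
Compute by square-and-multiply:
  81 = 64 + 16 + 1 (binary 1010001)
  Repeated squaring mod 163: 32^1 = 32, 32^2 = 46, 32^4 = 160, 32^8 = 9, 32^16 = 81, 32^32 = 41, 32^64 = 51
  32^81 = 32^64 * 32^16 * 32^1 = 51 * 81 * 32 mod 163
    51 * 81 = 4131 = 56 mod 163
    56 * 32 = 1792 = 162 mod 163
  32^81 = 162 mod 163
Result 162 = p - 1 = -1 mod 163: 32 is a quadratic non-residue mod 163. As a residue in [0, p-1] the value is 162.
32^81 mod 163 = 162

162


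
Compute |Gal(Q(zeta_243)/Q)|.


|Gal(Q(zeta_243)/Q)| = phi(243)
= 162

162


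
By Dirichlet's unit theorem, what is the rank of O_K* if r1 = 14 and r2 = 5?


By Dirichlet's unit theorem:
rank = r1 + r2 - 1
= 14 + 5 - 1
= 18

18


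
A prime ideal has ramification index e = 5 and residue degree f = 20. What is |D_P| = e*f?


|D_P| = e * f
= 5 * 20
= 100

100


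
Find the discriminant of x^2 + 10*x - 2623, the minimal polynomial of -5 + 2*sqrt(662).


The element -5 + 2*sqrt(662) has minimal polynomial:
x^2 + 10*x - 2623
Discriminant = (10)^2 - 4*(-2623)
= 100 + 10492
= 10592

10592


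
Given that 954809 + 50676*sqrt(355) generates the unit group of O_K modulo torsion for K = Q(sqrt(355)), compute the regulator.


epsilon = 954809 + 50676*sqrt(355)
= 1.9096e+06
R = ln(1.9096e+06)
= 14.4624

14.4624


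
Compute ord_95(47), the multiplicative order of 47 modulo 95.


We want ord_95(47), the smallest k >= 1 with 47^k = 1 mod 95.
n = 95 = 5 * 19, phi(95) = 72; the order divides phi(n).
Divisors of 72: 1, 2, 3, 4, 6, 8, 9, 12, 18, 24, 36, 72
Repeated squaring mod 95: 47^1 = 47, 47^2 = 24, 47^4 = 6, 47^8 = 36, 47^16 = 61, 47^32 = 16, 47^64 = 66
Test divisors in increasing order:
  k=1: 47^1 = 47 mod 95
  k=2: 47^2 = 24 mod 95
  k=3: 47^3 = 24 * 47 = 83 mod 95
  k=4: 47^4 = 6 mod 95
  k=6: 47^6 = 6 * 24 = 49 mod 95
  k=8: 47^8 = 36 mod 95
  k=9: 47^9 = 36 * 47 = 77 mod 95
  k=12: 47^12 = 36 * 6 = 26 mod 95
  k=18: 47^18 = 61 * 24 = 39 mod 95
  k=24: 47^24 = 61 * 36 = 11 mod 95
  k=36: 47^36 = 16 * 6 = 1 mod 95  <- first divisor giving 1
Order = 36

36


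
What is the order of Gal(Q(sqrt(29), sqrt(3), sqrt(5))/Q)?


The 3 square roots of distinct primes are multiplicatively independent over Q,
so [K:Q] = 2^3 and Gal(K/Q) is isomorphic to (Z/2Z)^3.
|Gal| = 2^3 = 8

8


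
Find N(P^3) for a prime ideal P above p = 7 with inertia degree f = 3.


N(P^a) = p^(a*f)
= 7^(3*3)
= 7^9
= 40353607

40353607


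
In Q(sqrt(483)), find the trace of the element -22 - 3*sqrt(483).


Tr(a + b*sqrt(d)) = (a + b*sqrt(d)) + (a - b*sqrt(d)) = 2a
= 2 * (-22)
= -44

-44


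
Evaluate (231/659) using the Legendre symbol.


p = 659 is prime, so compute (231/659) with the reciprocity algorithm (Jacobi-symbol steps: pull out 2s via (2/n), flip via reciprocity, reduce):
  reciprocity: (231/659) -> -(659/231)
  reduce: (197/231)
  reciprocity: (197/231) -> +(231/197)
  reduce: (34/197)
  pull out 2: (2/197) = -1  (since 197 mod 8 = 5)
  reciprocity: (17/197) -> +(197/17)
  reduce: (10/17)
  pull out 2: (2/17) = +1  (since 17 mod 8 = 1)
  reciprocity: (5/17) -> +(17/5)
  reduce: (2/5)
  pull out 2: (2/5) = -1  (since 5 mod 8 = 5)
  (1/5) = 1
Product of signs = -1
(231/659) = -1

-1


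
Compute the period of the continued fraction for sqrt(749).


Run the CF algorithm for sqrt(749).
a_0 = floor(sqrt(749)) = 27; set m_0=0, q_0=1.
Recurrence: m' = q*a - m,  q' = (d - m'^2)/q,  a' = floor((a_0 + m')/q').
  step 1: m=27, q=20, a=2
  step 2: m=13, q=29, a=1
  step 3: m=16, q=17, a=2
  step 4: m=18, q=25, a=1
  step 5: m=7, q=28, a=1
  step 6: m=21, q=11, a=4
  step 7: m=23, q=20, a=2
  step 8: m=17, q=23, a=1
  step 9: m=6, q=31, a=1
  step 10: m=25, q=4, a=13
  step 11: m=27, q=5, a=10
  step 12: m=23, q=44, a=1
  step 13: m=21, q=7, a=6
  step 14: m=21, q=44, a=1
  step 15: m=23, q=5, a=10
  step 16: m=27, q=4, a=13
  step 17: m=25, q=31, a=1
  step 18: m=6, q=23, a=1
  step 19: m=17, q=20, a=2
  step 20: m=23, q=11, a=4
  step 21: m=21, q=28, a=1
  step 22: m=7, q=25, a=1
  step 23: m=18, q=17, a=2
  step 24: m=16, q=29, a=1
  step 25: m=13, q=20, a=2
  step 26: m=27, q=1, a=54
a_26 = 2*a_0 = 54, so the period closes here.
sqrt(749) = [27; 2, 1, 2, 1, 1, 4, 2, 1, 1, 13, 10, 1, 6, 1, 10, 13, 1, 1, 2, 4, 1, 1, 2, 1, 2, 54]
Period length = 26

26


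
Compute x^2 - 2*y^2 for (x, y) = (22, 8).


x^2 - d*y^2
= 22^2 - 2*8^2
= 484 - 128
= 356

356


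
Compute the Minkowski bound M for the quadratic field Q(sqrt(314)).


d = 314, d mod 4 = 2, so disc(K) = 4d = 1256; |disc(K)| = 1256
Real quadratic field, so n = 2, s = r2 = 0, r1 = 2
M = (n!/n^n) * (4/pi)^s * sqrt(|disc(K)|) = (2!/2^2) * (4/pi)^0 * sqrt(1256)
= 0.5 * 1.000000 * 35.440090
= 17.7200

17.7200


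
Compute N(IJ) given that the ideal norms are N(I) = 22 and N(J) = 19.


N(IJ) = N(I) * N(J)
= 22 * 19
= 418

418


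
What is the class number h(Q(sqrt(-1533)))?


K = Q(sqrt(-1533)). d mod 4 = 3, so D = disc(K) = 4d = -6132
h(K) equals the number of primitive reduced positive-definite forms (a, b, c) = a*x^2 + b*x*y + c*y^2 with b^2 - 4ac = D,
where reduced means |b| <= a <= c, with b >= 0 whenever |b| = a or a = c, and primitive means gcd(a, b, c) = 1.
Reduced forces 3a^2 <= |D| = 6132, so 1 <= a <= 45; b must have the parity of D, and c = (b^2 - D)/(4a) must be an integer >= a.
Enumerate a = 1..45, b in [-a, a]:
  a=1: (1, 0, 1533)  [1]
  a=2: (2, 2, 767)  [1]
  a=3: (3, 0, 511)  [1]
  a=4..5: none
  a=6: (6, 6, 257)  [1]
  a=7: (7, 0, 219)  [1]
  a=8..12: none
  a=13: (13, -2, 118), (13, 2, 118)  [2]
  a=14: (14, 14, 113)  [1]
  a=15..18: none
  a=19: (19, -10, 82), (19, 10, 82)  [2]
  a=20: none
  a=21: (21, 0, 73)  [1]
  a=22: none
  a=23: (23, -20, 71), (23, 20, 71)  [2]
  a=24..25: none
  a=26: (26, -2, 59), (26, 2, 59)  [2]
  a=27..28: none
  a=29: (29, -4, 53), (29, 4, 53)  [2]
  a=30..36: none
  a=37: (37, -26, 46), (37, 26, 46)  [2]
  a=38: (38, -10, 41), (38, 10, 41)  [2]
  a=39: (39, -24, 43), (39, 24, 43)  [2]
  a=40..41: none
  a=42: (42, 42, 47)  [1]
  a=43..45: none
Total reduced forms: 1 + 1 + 1 + 1 + 1 + 2 + 1 + 2 + 1 + 2 + 2 + 2 + 2 + 2 + 2 + 1 = 24
h = 24

24


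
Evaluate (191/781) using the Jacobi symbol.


Compute (191/781) via quadratic reciprocity:
  reciprocity: (191/781) -> +(781/191)
  reduce: (17/191)
  reciprocity: (17/191) -> +(191/17)
  reduce: (4/17)
  pull out 2: (2/17) = +1  (since 17 mod 8 = 1)
  pull out 2: (2/17) = +1  (since 17 mod 8 = 1)
  (1/17) = 1
Product of signs = 1

1


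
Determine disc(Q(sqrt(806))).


For K = Q(sqrt(d)) with d squarefree: disc(K) = d if d = 1 mod 4, and disc(K) = 4d if d = 2 or 3 mod 4.
Here d = 806, and d mod 4 = 2.
d = 2 mod 4, not 1 (O_K = Z[sqrt(d)]), so disc(K) = 4d = 4 * (806) = 3224

3224


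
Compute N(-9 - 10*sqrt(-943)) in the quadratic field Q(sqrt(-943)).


N(a + b*sqrt(d)) = a^2 - d*b^2
= (-9)^2 - (-943)*(-10)^2
= 81 + 94300
= 94381

94381


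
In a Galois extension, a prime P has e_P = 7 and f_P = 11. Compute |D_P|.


|D_P| = e * f
= 7 * 11
= 77

77


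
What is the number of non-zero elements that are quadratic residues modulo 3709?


For prime p, the number of non-zero quadratic residues is (p-1)/2.
= (3709-1)/2
= 1854

1854


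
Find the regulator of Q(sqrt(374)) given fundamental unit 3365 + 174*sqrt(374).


epsilon = 3365 + 174*sqrt(374)
= 6729.9999
R = ln(6729.9999)
= 8.8143

8.8143


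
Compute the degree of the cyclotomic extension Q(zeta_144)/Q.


The degree equals Euler's totient phi(144).
144 = 2^4 * 3^2
phi(144) = 48

48


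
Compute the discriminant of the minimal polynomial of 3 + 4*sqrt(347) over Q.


The element 3 + 4*sqrt(347) has minimal polynomial:
x^2 - 6*x - 5543
Discriminant = (-6)^2 - 4*(-5543)
= 36 + 22172
= 22208

22208


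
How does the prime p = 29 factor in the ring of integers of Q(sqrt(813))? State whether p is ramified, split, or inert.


K = Q(sqrt(813)). Since d mod 4 = 1, disc(K) = 813.
Check p | disc: 813 mod 29 = 1.
p does not divide disc. Compute Legendre symbol (d/p):
1^((29-1)/2) mod 29 = 1
(d/p) = 1, so p splits: (p) = P*P' with e=1, f=1, g=2.
Therefore p is split.

split


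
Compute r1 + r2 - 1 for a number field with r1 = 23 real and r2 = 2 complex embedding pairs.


By Dirichlet's unit theorem:
rank = r1 + r2 - 1
= 23 + 2 - 1
= 24

24


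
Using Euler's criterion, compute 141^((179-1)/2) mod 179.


p = 179 is prime and the exponent is (p-1)/2 = 89, so by Euler's criterion 141^89 = (141/179) = +1 or -1 mod 179.
Compute by square-and-multiply:
  89 = 64 + 16 + 8 + 1 (binary 1011001)
  Repeated squaring mod 179: 141^1 = 141, 141^2 = 12, 141^4 = 144, 141^8 = 151, 141^16 = 68, 141^32 = 149, 141^64 = 5
  141^89 = 141^64 * 141^16 * 141^8 * 141^1 = 5 * 68 * 151 * 141 mod 179
    5 * 68 = 340 = 161 mod 179
    161 * 151 = 24311 = 146 mod 179
    146 * 141 = 20586 = 1 mod 179
  141^89 = 1 mod 179
Result 1: 141 is a quadratic residue mod 179.
141^89 mod 179 = 1

1


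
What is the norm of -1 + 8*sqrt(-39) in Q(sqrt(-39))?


N(a + b*sqrt(d)) = a^2 - d*b^2
= (-1)^2 - (-39)*(8)^2
= 1 + 2496
= 2497

2497


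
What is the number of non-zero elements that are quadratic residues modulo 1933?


For prime p, the number of non-zero quadratic residues is (p-1)/2.
= (1933-1)/2
= 966

966


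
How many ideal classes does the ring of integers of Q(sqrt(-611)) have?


K = Q(sqrt(-611)). d mod 4 = 1, so D = disc(K) = d = -611
h(K) equals the number of primitive reduced positive-definite forms (a, b, c) = a*x^2 + b*x*y + c*y^2 with b^2 - 4ac = D,
where reduced means |b| <= a <= c, with b >= 0 whenever |b| = a or a = c, and primitive means gcd(a, b, c) = 1.
Reduced forces 3a^2 <= |D| = 611, so 1 <= a <= 14; b must have the parity of D, and c = (b^2 - D)/(4a) must be an integer >= a.
Enumerate a = 1..14, b in [-a, a]:
  a=1: (1, 1, 153)  [1]
  a=2: none
  a=3: (3, -1, 51), (3, 1, 51)  [2]
  a=4: none
  a=5: (5, -3, 31), (5, 3, 31)  [2]
  a=6..8: none
  a=9: (9, -1, 17), (9, 1, 17)  [2]
  a=10: none
  a=11: (11, -7, 15), (11, 7, 15)  [2]
  a=12: none
  a=13: (13, 13, 15)  [1]
  a=14: none
Total reduced forms: 1 + 2 + 2 + 2 + 2 + 1 = 10
h = 10

10


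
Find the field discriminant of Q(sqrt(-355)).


For K = Q(sqrt(d)) with d squarefree: disc(K) = d if d = 1 mod 4, and disc(K) = 4d if d = 2 or 3 mod 4.
Here d = -355, and d mod 4 = 1.
d = 1 mod 4 (O_K = Z[(1+sqrt(d))/2]), so disc(K) = d = -355

-355


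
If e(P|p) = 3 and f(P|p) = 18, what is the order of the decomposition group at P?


|D_P| = e * f
= 3 * 18
= 54

54


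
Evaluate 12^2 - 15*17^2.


x^2 - d*y^2
= 12^2 - 15*17^2
= 144 - 4335
= -4191

-4191


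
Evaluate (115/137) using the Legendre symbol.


p = 137 is prime, so compute (115/137) with the reciprocity algorithm (Jacobi-symbol steps: pull out 2s via (2/n), flip via reciprocity, reduce):
  reciprocity: (115/137) -> +(137/115)
  reduce: (22/115)
  pull out 2: (2/115) = -1  (since 115 mod 8 = 3)
  reciprocity: (11/115) -> -(115/11)
  reduce: (5/11)
  reciprocity: (5/11) -> +(11/5)
  reduce: (1/5)
  (1/5) = 1
Product of signs = 1
(115/137) = 1

1


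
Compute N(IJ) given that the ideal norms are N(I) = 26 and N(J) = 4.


N(IJ) = N(I) * N(J)
= 26 * 4
= 104

104


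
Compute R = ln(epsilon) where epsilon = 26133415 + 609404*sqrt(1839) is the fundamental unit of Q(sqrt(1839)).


epsilon = 26133415 + 609404*sqrt(1839)
= 5.2267e+07
R = ln(5.2267e+07)
= 17.7719

17.7719


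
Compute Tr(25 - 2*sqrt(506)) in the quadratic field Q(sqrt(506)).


Tr(a + b*sqrt(d)) = (a + b*sqrt(d)) + (a - b*sqrt(d)) = 2a
= 2 * (25)
= 50

50


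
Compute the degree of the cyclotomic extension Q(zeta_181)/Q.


The degree equals Euler's totient phi(181).
181 = 181
phi(181) = 180

180
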